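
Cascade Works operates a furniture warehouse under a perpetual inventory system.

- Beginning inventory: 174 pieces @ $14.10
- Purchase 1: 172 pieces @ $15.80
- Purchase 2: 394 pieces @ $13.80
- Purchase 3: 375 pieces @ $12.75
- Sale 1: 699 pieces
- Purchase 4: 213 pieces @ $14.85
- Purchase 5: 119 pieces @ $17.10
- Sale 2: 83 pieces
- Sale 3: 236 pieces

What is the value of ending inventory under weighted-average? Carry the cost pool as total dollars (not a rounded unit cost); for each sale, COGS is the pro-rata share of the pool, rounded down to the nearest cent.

After Beginning: 174 on hand, pool $2,453.40 (≈ $14.1000 each)
After Purchase 1: 346 on hand, pool $5,171.00 (≈ $14.9451 each)
After Purchase 2: 740 on hand, pool $10,608.20 (≈ $14.3354 each)
After Purchase 3: 1115 on hand, pool $15,389.45 (≈ $13.8022 each)
Sale 1, sell 699: 699/1115 × $15,389.45 → $9,647.73
After Purchase 4: 629 on hand, pool $8,904.77 (≈ $14.1570 each)
After Purchase 5: 748 on hand, pool $10,939.67 (≈ $14.6252 each)
Sale 2, sell 83: 83/748 × $10,939.67 → $1,213.89
Sale 3, sell 236: 236/665 × $9,725.78 → $3,451.55
Total COGS = $9,647.73 + $1,213.89 + $3,451.55 = $14,313.17
Ending inventory (cost pool remaining) = $6,274.23

Ending inventory = $6,274.23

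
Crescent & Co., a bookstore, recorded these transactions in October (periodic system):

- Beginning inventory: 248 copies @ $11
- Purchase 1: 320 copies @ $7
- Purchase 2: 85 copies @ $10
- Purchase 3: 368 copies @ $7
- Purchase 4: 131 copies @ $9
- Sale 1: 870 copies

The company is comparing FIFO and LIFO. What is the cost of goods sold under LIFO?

FIFO COGS: 248 @ $11 + 320 @ $7 + 85 @ $10 + 217 @ $7 = $7,337
LIFO COGS: 131 @ $9 + 368 @ $7 + 85 @ $10 + 286 @ $7 = $6,607

COGS = $6,607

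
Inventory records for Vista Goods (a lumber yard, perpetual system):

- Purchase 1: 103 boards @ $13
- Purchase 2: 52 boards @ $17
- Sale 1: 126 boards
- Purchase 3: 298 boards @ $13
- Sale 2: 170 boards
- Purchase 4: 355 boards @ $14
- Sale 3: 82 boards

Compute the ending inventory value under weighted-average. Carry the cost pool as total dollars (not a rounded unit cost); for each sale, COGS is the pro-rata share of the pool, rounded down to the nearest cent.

Ending inventory = $5,903.85

After Purchase 1: 103 on hand, pool $1,339.00 (≈ $13.0000 each)
After Purchase 2: 155 on hand, pool $2,223.00 (≈ $14.3419 each)
Sale 1, sell 126: 126/155 × $2,223.00 → $1,807.08
After Purchase 3: 327 on hand, pool $4,289.92 (≈ $13.1190 each)
Sale 2, sell 170: 170/327 × $4,289.92 → $2,230.23
After Purchase 4: 512 on hand, pool $7,029.69 (≈ $13.7299 each)
Sale 3, sell 82: 82/512 × $7,029.69 → $1,125.84
Total COGS = $1,807.08 + $2,230.23 + $1,125.84 = $5,163.15
Ending inventory (cost pool remaining) = $5,903.85
Check: goods available $11,067.00 = COGS $5,163.15 + ending $5,903.85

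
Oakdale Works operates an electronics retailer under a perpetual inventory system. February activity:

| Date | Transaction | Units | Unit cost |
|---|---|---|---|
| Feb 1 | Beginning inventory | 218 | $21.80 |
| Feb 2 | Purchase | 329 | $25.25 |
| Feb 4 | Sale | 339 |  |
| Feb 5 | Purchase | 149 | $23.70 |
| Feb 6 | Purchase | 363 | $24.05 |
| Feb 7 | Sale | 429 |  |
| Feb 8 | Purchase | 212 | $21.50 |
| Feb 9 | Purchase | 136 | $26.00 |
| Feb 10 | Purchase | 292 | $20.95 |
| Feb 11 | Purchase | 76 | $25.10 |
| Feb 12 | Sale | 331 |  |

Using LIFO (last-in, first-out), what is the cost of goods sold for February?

COGS = $26,069.45

Feb 4, 339 sold [LIFO — newest first]: 329 @ $25.25 + 10 @ $21.80 = $8,525.25
Feb 7, 429 sold [LIFO — newest first]: 363 @ $24.05 + 66 @ $23.70 = $10,294.35
Feb 12, 331 sold [LIFO — newest first]: 76 @ $25.10 + 255 @ $20.95 = $7,249.85
Total COGS = $8,525.25 + $10,294.35 + $7,249.85 = $26,069.45
Ending inventory: 208 @ $21.80 + 83 @ $23.70 + 212 @ $21.50 + 136 @ $26.00 + 37 @ $20.95 = $15,370.65
Check: goods available $41,440.10 = COGS $26,069.45 + ending $15,370.65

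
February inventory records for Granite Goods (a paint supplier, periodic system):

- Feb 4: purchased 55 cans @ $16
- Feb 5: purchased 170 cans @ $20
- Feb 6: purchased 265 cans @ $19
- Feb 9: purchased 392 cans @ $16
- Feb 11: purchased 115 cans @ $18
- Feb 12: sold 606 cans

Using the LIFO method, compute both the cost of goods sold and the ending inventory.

Feb 12, 606 sold [LIFO — newest first]: 115 @ $18 + 392 @ $16 + 99 @ $19 = $10,223
Ending inventory: 55 @ $16 + 170 @ $20 + 166 @ $19 = $7,434

COGS = $10,223; ending inventory = $7,434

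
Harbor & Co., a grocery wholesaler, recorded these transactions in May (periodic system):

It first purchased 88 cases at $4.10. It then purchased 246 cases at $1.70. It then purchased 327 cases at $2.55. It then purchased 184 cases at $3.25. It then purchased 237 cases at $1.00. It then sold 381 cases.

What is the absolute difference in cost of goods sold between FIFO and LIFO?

$193.85

FIFO COGS: 88 @ $4.10 + 246 @ $1.70 + 47 @ $2.55 = $898.85
LIFO COGS: 237 @ $1.00 + 144 @ $3.25 = $705.00
Difference = |$898.85 − $705.00| = $193.85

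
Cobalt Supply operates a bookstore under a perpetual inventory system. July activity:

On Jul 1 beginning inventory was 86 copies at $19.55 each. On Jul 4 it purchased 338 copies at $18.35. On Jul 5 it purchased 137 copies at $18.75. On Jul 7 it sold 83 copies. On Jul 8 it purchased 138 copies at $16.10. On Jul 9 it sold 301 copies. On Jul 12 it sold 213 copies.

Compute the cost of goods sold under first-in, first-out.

Jul 7, 83 sold [FIFO — oldest first]: 83 @ $19.55 = $1,622.65
Jul 9, 301 sold [FIFO — oldest first]: 3 @ $19.55 + 298 @ $18.35 = $5,526.95
Jul 12, 213 sold [FIFO — oldest first]: 40 @ $18.35 + 137 @ $18.75 + 36 @ $16.10 = $3,882.35
Total COGS = $1,622.65 + $5,526.95 + $3,882.35 = $11,031.95
Ending inventory: 102 @ $16.10 = $1,642.20

COGS = $11,031.95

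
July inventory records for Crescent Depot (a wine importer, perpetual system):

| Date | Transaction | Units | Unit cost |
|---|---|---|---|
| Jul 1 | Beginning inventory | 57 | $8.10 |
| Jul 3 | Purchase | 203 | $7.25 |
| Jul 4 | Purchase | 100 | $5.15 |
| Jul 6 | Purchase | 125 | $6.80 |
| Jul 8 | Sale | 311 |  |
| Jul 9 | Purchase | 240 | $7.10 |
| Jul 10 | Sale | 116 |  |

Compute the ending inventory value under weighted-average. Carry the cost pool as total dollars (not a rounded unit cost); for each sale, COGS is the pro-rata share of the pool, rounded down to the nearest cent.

Ending inventory = $2,078.35

After Jul 1: 57 on hand, pool $461.70 (≈ $8.1000 each)
After Jul 3: 260 on hand, pool $1,933.45 (≈ $7.4363 each)
After Jul 4: 360 on hand, pool $2,448.45 (≈ $6.8012 each)
After Jul 6: 485 on hand, pool $3,298.45 (≈ $6.8009 each)
Jul 8, sell 311: 311/485 × $3,298.45 → $2,115.08
After Jul 9: 414 on hand, pool $2,887.37 (≈ $6.9743 each)
Jul 10, sell 116: 116/414 × $2,887.37 → $809.02
Total COGS = $2,115.08 + $809.02 = $2,924.10
Ending inventory (cost pool remaining) = $2,078.35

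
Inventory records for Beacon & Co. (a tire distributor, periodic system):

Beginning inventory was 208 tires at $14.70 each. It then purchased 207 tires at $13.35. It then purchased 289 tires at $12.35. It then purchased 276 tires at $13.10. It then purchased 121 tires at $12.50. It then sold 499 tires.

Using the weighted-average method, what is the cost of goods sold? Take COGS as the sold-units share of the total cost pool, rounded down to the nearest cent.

COGS = $6,580.04

Sale 1, sell 499: 499/1101 × $14,518.30 → $6,580.04
Ending inventory (cost pool remaining) = $7,938.26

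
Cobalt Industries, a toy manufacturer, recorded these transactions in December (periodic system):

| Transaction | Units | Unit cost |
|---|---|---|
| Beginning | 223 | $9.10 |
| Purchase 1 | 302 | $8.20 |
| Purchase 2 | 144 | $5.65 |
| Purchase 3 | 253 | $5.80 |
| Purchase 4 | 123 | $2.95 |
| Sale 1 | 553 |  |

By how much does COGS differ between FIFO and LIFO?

FIFO COGS: 223 @ $9.10 + 302 @ $8.20 + 28 @ $5.65 = $4,663.90
LIFO COGS: 123 @ $2.95 + 253 @ $5.80 + 144 @ $5.65 + 33 @ $8.20 = $2,914.45
Difference = |$4,663.90 − $2,914.45| = $1,749.45

$1,749.45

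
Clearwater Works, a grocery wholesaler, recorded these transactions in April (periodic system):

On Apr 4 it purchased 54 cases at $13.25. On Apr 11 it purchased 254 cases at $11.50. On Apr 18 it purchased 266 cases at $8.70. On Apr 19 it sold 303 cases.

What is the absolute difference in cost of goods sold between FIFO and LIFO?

$839.30

FIFO COGS: 54 @ $13.25 + 249 @ $11.50 = $3,579.00
LIFO COGS: 266 @ $8.70 + 37 @ $11.50 = $2,739.70
Difference = |$3,579.00 − $2,739.70| = $839.30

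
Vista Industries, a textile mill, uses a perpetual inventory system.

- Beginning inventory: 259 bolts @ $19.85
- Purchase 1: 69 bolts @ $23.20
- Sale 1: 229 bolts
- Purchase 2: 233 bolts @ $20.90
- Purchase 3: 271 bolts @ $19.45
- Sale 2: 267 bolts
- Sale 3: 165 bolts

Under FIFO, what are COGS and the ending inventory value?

Sale 1 (229) [FIFO — oldest first]: 229 @ $19.85 = $4,545.65
Sale 2 (267) [FIFO — oldest first]: 30 @ $19.85 + 69 @ $23.20 + 168 @ $20.90 = $5,707.50
Sale 3 (165) [FIFO — oldest first]: 65 @ $20.90 + 100 @ $19.45 = $3,303.50
Total COGS = $4,545.65 + $5,707.50 + $3,303.50 = $13,556.65
Ending inventory: 171 @ $19.45 = $3,325.95
Check: goods available $16,882.60 = COGS $13,556.65 + ending $3,325.95

COGS = $13,556.65; ending inventory = $3,325.95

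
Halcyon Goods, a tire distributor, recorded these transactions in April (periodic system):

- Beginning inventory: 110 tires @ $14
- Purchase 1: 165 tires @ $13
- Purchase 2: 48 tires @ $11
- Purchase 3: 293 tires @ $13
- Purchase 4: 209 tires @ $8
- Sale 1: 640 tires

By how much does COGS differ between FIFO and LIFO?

$1,035

FIFO COGS: 110 @ $14 + 165 @ $13 + 48 @ $11 + 293 @ $13 + 24 @ $8 = $8,214
LIFO COGS: 209 @ $8 + 293 @ $13 + 48 @ $11 + 90 @ $13 = $7,179
Difference = |$8,214 − $7,179| = $1,035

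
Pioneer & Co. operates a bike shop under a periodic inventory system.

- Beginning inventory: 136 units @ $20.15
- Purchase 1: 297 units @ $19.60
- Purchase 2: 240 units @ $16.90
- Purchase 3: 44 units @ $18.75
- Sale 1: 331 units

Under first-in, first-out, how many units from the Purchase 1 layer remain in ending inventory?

102

Sale 1 (331) [FIFO — oldest first]: 136 @ $20.15 + 195 @ $19.60 = $6,562.40
Ending inventory: 102 @ $19.60 + 240 @ $16.90 + 44 @ $18.75 = $6,880.20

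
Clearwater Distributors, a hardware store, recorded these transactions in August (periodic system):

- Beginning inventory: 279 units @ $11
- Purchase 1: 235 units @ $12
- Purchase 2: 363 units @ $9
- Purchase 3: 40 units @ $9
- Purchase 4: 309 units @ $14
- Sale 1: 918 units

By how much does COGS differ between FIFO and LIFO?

FIFO COGS: 279 @ $11 + 235 @ $12 + 363 @ $9 + 40 @ $9 + 1 @ $14 = $9,530
LIFO COGS: 309 @ $14 + 40 @ $9 + 363 @ $9 + 206 @ $12 = $10,425
Difference = |$9,530 − $10,425| = $895

$895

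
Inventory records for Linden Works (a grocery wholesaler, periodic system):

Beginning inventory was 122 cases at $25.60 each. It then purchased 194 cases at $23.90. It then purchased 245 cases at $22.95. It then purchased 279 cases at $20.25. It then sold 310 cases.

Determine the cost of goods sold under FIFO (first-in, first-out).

Sale 1 (310) [FIFO — oldest first]: 122 @ $25.60 + 188 @ $23.90 = $7,616.40
Ending inventory: 6 @ $23.90 + 245 @ $22.95 + 279 @ $20.25 = $11,415.90

COGS = $7,616.40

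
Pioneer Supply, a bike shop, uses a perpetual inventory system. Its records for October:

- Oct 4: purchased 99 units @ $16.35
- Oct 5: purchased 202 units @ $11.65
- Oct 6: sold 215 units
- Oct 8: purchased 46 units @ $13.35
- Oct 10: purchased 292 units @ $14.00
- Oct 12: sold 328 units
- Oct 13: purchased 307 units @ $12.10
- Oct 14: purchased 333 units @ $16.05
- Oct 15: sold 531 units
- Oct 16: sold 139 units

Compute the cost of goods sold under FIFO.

Oct 6, 215 sold [FIFO — oldest first]: 99 @ $16.35 + 116 @ $11.65 = $2,970.05
Oct 12, 328 sold [FIFO — oldest first]: 86 @ $11.65 + 46 @ $13.35 + 196 @ $14.00 = $4,360.00
Oct 15, 531 sold [FIFO — oldest first]: 96 @ $14.00 + 307 @ $12.10 + 128 @ $16.05 = $7,113.10
Oct 16, 139 sold [FIFO — oldest first]: 139 @ $16.05 = $2,230.95
Total COGS = $2,970.05 + $4,360.00 + $7,113.10 + $2,230.95 = $16,674.10
Ending inventory: 66 @ $16.05 = $1,059.30
Check: goods available $17,733.40 = COGS $16,674.10 + ending $1,059.30

COGS = $16,674.10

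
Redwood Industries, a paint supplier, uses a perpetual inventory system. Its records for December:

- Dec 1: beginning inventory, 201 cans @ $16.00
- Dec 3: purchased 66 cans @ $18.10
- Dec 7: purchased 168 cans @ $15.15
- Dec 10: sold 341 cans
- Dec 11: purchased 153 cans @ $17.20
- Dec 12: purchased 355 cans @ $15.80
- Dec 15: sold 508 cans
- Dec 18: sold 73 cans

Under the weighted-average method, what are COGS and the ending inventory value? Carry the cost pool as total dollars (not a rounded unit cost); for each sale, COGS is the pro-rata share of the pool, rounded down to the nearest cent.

COGS = $14,856.50; ending inventory = $339.90

After Dec 1: 201 on hand, pool $3,216.00 (≈ $16.0000 each)
After Dec 3: 267 on hand, pool $4,410.60 (≈ $16.5191 each)
After Dec 7: 435 on hand, pool $6,955.80 (≈ $15.9903 each)
Dec 10, sell 341: 341/435 × $6,955.80 → $5,452.70
After Dec 11: 247 on hand, pool $4,134.70 (≈ $16.7397 each)
After Dec 12: 602 on hand, pool $9,743.70 (≈ $16.1855 each)
Dec 15, sell 508: 508/602 × $9,743.70 → $8,222.25
Dec 18, sell 73: 73/94 × $1,521.45 → $1,181.55
Total COGS = $5,452.70 + $8,222.25 + $1,181.55 = $14,856.50
Ending inventory (cost pool remaining) = $339.90
Check: goods available $15,196.40 = COGS $14,856.50 + ending $339.90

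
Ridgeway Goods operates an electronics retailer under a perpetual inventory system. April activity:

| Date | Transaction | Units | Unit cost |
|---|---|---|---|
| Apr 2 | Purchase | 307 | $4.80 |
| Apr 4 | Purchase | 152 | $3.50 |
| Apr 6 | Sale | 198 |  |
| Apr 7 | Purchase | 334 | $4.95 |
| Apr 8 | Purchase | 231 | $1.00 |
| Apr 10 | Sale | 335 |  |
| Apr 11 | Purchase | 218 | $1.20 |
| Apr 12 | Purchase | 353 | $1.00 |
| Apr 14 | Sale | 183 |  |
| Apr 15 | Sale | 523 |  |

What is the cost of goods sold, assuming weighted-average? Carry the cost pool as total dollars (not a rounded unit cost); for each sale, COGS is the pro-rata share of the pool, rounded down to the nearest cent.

After Apr 2: 307 on hand, pool $1,473.60 (≈ $4.8000 each)
After Apr 4: 459 on hand, pool $2,005.60 (≈ $4.3695 each)
Apr 6, sell 198: 198/459 × $2,005.60 → $865.16
After Apr 7: 595 on hand, pool $2,793.74 (≈ $4.6954 each)
After Apr 8: 826 on hand, pool $3,024.74 (≈ $3.6619 each)
Apr 10, sell 335: 335/826 × $3,024.74 → $1,226.74
After Apr 11: 709 on hand, pool $2,059.60 (≈ $2.9049 each)
After Apr 12: 1062 on hand, pool $2,412.60 (≈ $2.2718 each)
Apr 14, sell 183: 183/1062 × $2,412.60 → $415.73
Apr 15, sell 523: 523/879 × $1,996.87 → $1,188.12
Total COGS = $865.16 + $1,226.74 + $415.73 + $1,188.12 = $3,695.75
Ending inventory (cost pool remaining) = $808.75

COGS = $3,695.75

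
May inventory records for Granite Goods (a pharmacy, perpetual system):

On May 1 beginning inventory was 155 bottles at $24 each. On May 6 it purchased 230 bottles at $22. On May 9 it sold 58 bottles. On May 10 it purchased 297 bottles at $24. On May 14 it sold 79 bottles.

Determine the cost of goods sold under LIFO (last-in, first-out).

May 9, 58 sold [LIFO — newest first]: 58 @ $22 = $1,276
May 14, 79 sold [LIFO — newest first]: 79 @ $24 = $1,896
Total COGS = $1,276 + $1,896 = $3,172
Ending inventory: 155 @ $24 + 172 @ $22 + 218 @ $24 = $12,736
Check: goods available $15,908 = COGS $3,172 + ending $12,736

COGS = $3,172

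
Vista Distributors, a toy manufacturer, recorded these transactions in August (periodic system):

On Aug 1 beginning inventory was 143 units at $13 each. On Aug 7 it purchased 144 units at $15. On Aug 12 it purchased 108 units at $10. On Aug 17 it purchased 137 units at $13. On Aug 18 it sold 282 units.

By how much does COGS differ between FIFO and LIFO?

$528

FIFO COGS: 143 @ $13 + 139 @ $15 = $3,944
LIFO COGS: 137 @ $13 + 108 @ $10 + 37 @ $15 = $3,416
Difference = |$3,944 − $3,416| = $528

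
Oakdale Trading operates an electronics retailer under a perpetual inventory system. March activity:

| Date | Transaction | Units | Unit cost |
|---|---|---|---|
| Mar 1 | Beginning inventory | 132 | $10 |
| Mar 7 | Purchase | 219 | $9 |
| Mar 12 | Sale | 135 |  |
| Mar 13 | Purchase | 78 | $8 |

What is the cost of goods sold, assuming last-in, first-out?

Mar 12, 135 sold [LIFO — newest first]: 135 @ $9 = $1,215
Ending inventory: 132 @ $10 + 84 @ $9 + 78 @ $8 = $2,700
Check: goods available $3,915 = COGS $1,215 + ending $2,700

COGS = $1,215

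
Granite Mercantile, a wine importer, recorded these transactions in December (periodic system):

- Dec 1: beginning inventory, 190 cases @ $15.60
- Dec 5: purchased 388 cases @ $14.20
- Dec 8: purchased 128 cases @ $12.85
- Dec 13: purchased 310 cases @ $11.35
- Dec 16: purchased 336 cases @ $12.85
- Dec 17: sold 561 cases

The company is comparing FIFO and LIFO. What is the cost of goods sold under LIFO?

FIFO COGS: 190 @ $15.60 + 371 @ $14.20 = $8,232.20
LIFO COGS: 336 @ $12.85 + 225 @ $11.35 = $6,871.35

COGS = $6,871.35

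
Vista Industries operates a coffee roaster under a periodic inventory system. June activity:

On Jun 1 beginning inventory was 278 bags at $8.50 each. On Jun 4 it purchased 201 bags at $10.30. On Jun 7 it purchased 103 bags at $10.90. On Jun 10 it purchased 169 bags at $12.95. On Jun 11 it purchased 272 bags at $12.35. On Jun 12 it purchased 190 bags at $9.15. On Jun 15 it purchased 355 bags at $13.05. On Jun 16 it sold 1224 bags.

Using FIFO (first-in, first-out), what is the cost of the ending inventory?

Ending inventory = $4,489.20

Jun 16, 1224 sold [FIFO — oldest first]: 278 @ $8.50 + 201 @ $10.30 + 103 @ $10.90 + 169 @ $12.95 + 272 @ $12.35 + 190 @ $9.15 + 11 @ $13.05 = $12,985.80
Ending inventory: 344 @ $13.05 = $4,489.20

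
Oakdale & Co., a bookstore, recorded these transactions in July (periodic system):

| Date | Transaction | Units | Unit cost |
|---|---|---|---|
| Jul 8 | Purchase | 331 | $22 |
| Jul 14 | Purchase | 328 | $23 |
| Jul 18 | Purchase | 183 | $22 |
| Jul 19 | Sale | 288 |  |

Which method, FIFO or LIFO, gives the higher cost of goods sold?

FIFO COGS: 288 @ $22 = $6,336
LIFO COGS: 183 @ $22 + 105 @ $23 = $6,441

LIFO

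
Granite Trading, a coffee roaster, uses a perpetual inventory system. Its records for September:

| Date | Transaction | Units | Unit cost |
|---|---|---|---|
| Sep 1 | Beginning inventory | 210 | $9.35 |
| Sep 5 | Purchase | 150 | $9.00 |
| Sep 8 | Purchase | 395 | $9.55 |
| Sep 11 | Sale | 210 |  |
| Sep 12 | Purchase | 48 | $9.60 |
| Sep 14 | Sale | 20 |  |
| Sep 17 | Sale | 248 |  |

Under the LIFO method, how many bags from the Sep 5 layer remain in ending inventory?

Sep 11, 210 sold [LIFO — newest first]: 210 @ $9.55 = $2,005.50
Sep 14, 20 sold [LIFO — newest first]: 20 @ $9.60 = $192.00
Sep 17, 248 sold [LIFO — newest first]: 28 @ $9.60 + 185 @ $9.55 + 35 @ $9.00 = $2,350.55
Total COGS = $2,005.50 + $192.00 + $2,350.55 = $4,548.05
Ending inventory: 210 @ $9.35 + 115 @ $9.00 = $2,998.50
Check: goods available $7,546.55 = COGS $4,548.05 + ending $2,998.50

115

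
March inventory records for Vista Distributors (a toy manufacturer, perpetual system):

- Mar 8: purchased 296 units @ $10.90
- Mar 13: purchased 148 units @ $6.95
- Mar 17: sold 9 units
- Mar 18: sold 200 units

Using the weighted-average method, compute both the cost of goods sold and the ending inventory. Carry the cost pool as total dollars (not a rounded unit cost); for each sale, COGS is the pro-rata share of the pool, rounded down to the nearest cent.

COGS = $2,002.91; ending inventory = $2,252.09

After Mar 8: 296 on hand, pool $3,226.40 (≈ $10.9000 each)
After Mar 13: 444 on hand, pool $4,255.00 (≈ $9.5833 each)
Mar 17, sell 9: 9/444 × $4,255.00 → $86.25
Mar 18, sell 200: 200/435 × $4,168.75 → $1,916.66
Total COGS = $86.25 + $1,916.66 = $2,002.91
Ending inventory (cost pool remaining) = $2,252.09
Check: goods available $4,255.00 = COGS $2,002.91 + ending $2,252.09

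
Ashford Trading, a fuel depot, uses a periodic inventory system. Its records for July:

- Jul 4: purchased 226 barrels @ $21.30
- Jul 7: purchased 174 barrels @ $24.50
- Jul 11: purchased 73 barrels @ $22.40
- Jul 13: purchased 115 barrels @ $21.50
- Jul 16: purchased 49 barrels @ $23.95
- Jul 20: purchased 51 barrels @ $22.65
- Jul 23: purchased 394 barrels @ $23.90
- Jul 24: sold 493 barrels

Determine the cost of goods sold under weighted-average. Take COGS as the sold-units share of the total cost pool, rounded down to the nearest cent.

Jul 24, sell 493: 493/1082 × $24,929.80 → $11,358.95
Ending inventory (cost pool remaining) = $13,570.85

COGS = $11,358.95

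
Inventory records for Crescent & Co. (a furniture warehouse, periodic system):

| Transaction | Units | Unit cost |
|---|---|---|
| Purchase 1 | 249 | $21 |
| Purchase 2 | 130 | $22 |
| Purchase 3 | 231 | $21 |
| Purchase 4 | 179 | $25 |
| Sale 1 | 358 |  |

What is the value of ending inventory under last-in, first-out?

Ending inventory = $9,181

Sale 1 (358) [LIFO — newest first]: 179 @ $25 + 179 @ $21 = $8,234
Ending inventory: 249 @ $21 + 130 @ $22 + 52 @ $21 = $9,181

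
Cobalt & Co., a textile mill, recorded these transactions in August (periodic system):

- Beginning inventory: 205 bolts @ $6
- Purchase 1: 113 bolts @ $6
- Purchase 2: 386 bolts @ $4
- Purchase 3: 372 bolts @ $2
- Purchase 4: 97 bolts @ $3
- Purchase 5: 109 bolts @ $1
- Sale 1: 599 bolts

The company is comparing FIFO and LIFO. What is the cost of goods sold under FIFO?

FIFO COGS: 205 @ $6 + 113 @ $6 + 281 @ $4 = $3,032
LIFO COGS: 109 @ $1 + 97 @ $3 + 372 @ $2 + 21 @ $4 = $1,228

COGS = $3,032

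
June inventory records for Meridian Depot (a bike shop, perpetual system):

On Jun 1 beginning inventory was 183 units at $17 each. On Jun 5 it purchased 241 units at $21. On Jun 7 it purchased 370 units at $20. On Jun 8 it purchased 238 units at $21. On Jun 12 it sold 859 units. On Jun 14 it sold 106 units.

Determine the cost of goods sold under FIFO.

COGS = $19,163

Jun 12, 859 sold [FIFO — oldest first]: 183 @ $17 + 241 @ $21 + 370 @ $20 + 65 @ $21 = $16,937
Jun 14, 106 sold [FIFO — oldest first]: 106 @ $21 = $2,226
Total COGS = $16,937 + $2,226 = $19,163
Ending inventory: 67 @ $21 = $1,407
Check: goods available $20,570 = COGS $19,163 + ending $1,407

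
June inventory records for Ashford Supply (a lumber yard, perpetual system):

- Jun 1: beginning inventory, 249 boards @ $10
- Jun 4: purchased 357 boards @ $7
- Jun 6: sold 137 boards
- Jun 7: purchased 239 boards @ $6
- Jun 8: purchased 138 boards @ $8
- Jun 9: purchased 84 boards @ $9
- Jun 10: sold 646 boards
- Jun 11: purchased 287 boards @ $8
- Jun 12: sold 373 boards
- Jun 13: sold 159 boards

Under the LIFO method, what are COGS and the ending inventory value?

COGS = $10,189; ending inventory = $390

Jun 6, 137 sold [LIFO — newest first]: 137 @ $7 = $959
Jun 10, 646 sold [LIFO — newest first]: 84 @ $9 + 138 @ $8 + 239 @ $6 + 185 @ $7 = $4,589
Jun 12, 373 sold [LIFO — newest first]: 287 @ $8 + 35 @ $7 + 51 @ $10 = $3,051
Jun 13, 159 sold [LIFO — newest first]: 159 @ $10 = $1,590
Total COGS = $959 + $4,589 + $3,051 + $1,590 = $10,189
Ending inventory: 39 @ $10 = $390
Check: goods available $10,579 = COGS $10,189 + ending $390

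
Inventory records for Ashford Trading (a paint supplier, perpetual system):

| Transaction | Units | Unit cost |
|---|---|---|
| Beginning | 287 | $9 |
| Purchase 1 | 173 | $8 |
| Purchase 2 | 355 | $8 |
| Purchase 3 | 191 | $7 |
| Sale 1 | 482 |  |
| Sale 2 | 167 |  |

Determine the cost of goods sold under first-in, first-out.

COGS = $5,479

Sale 1 (482) [FIFO — oldest first]: 287 @ $9 + 173 @ $8 + 22 @ $8 = $4,143
Sale 2 (167) [FIFO — oldest first]: 167 @ $8 = $1,336
Total COGS = $4,143 + $1,336 = $5,479
Ending inventory: 166 @ $8 + 191 @ $7 = $2,665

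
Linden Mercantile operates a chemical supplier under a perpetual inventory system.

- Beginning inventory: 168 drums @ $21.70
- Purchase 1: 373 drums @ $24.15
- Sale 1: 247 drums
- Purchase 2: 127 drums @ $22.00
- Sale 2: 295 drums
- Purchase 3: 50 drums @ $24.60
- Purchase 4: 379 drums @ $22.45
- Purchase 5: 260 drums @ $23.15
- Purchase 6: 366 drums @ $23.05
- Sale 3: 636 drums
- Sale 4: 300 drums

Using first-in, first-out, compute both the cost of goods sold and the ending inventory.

COGS = $33,994.15; ending inventory = $5,647.25

Sale 1 (247) [FIFO — oldest first]: 168 @ $21.70 + 79 @ $24.15 = $5,553.45
Sale 2 (295) [FIFO — oldest first]: 294 @ $24.15 + 1 @ $22.00 = $7,122.10
Sale 3 (636) [FIFO — oldest first]: 126 @ $22.00 + 50 @ $24.60 + 379 @ $22.45 + 81 @ $23.15 = $14,385.70
Sale 4 (300) [FIFO — oldest first]: 179 @ $23.15 + 121 @ $23.05 = $6,932.90
Total COGS = $5,553.45 + $7,122.10 + $14,385.70 + $6,932.90 = $33,994.15
Ending inventory: 245 @ $23.05 = $5,647.25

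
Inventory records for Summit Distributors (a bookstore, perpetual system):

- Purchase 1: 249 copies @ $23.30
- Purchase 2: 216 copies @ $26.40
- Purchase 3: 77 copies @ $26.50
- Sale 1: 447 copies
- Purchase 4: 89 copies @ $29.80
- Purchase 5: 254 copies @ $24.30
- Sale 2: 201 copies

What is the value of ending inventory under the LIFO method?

Ending inventory = $6,153.60

Sale 1 (447) [LIFO — newest first]: 77 @ $26.50 + 216 @ $26.40 + 154 @ $23.30 = $11,331.10
Sale 2 (201) [LIFO — newest first]: 201 @ $24.30 = $4,884.30
Total COGS = $11,331.10 + $4,884.30 = $16,215.40
Ending inventory: 95 @ $23.30 + 89 @ $29.80 + 53 @ $24.30 = $6,153.60
Check: goods available $22,369.00 = COGS $16,215.40 + ending $6,153.60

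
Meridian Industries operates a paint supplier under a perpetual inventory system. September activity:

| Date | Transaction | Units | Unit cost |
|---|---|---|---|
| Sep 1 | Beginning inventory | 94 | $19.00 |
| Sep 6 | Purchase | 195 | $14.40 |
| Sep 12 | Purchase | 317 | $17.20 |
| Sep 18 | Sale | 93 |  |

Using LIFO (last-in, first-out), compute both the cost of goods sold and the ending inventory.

COGS = $1,599.60; ending inventory = $8,446.80

Sep 18, 93 sold [LIFO — newest first]: 93 @ $17.20 = $1,599.60
Ending inventory: 94 @ $19.00 + 195 @ $14.40 + 224 @ $17.20 = $8,446.80
Check: goods available $10,046.40 = COGS $1,599.60 + ending $8,446.80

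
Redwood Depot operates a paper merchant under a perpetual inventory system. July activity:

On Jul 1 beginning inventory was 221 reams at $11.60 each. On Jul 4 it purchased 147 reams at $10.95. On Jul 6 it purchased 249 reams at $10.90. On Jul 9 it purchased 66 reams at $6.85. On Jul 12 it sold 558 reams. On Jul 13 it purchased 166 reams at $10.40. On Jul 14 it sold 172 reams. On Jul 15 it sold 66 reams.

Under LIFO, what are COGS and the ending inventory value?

Jul 12, 558 sold [LIFO — newest first]: 66 @ $6.85 + 249 @ $10.90 + 147 @ $10.95 + 96 @ $11.60 = $5,889.45
Jul 14, 172 sold [LIFO — newest first]: 166 @ $10.40 + 6 @ $11.60 = $1,796.00
Jul 15, 66 sold [LIFO — newest first]: 66 @ $11.60 = $765.60
Total COGS = $5,889.45 + $1,796.00 + $765.60 = $8,451.05
Ending inventory: 53 @ $11.60 = $614.80

COGS = $8,451.05; ending inventory = $614.80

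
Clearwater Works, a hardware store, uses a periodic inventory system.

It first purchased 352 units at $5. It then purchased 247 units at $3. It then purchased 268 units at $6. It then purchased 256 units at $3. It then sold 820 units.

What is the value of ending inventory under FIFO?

Ending inventory = $1,050

Sale 1 (820) [FIFO — oldest first]: 352 @ $5 + 247 @ $3 + 221 @ $6 = $3,827
Ending inventory: 47 @ $6 + 256 @ $3 = $1,050
Check: goods available $4,877 = COGS $3,827 + ending $1,050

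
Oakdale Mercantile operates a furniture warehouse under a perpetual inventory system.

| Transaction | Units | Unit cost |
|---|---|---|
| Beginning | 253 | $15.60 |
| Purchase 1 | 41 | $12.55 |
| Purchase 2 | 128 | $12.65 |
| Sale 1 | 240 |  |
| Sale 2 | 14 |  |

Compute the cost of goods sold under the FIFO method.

COGS = $3,959.35

Sale 1 (240) [FIFO — oldest first]: 240 @ $15.60 = $3,744.00
Sale 2 (14) [FIFO — oldest first]: 13 @ $15.60 + 1 @ $12.55 = $215.35
Total COGS = $3,744.00 + $215.35 = $3,959.35
Ending inventory: 40 @ $12.55 + 128 @ $12.65 = $2,121.20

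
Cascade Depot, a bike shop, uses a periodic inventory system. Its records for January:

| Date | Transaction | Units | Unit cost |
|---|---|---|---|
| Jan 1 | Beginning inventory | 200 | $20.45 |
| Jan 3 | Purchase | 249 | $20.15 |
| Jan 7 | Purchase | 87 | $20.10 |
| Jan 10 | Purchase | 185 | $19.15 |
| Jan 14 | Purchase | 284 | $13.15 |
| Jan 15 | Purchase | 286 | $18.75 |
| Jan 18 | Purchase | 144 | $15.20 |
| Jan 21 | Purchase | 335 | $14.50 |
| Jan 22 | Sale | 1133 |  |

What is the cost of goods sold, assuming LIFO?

Jan 22, 1133 sold [LIFO — newest first]: 335 @ $14.50 + 144 @ $15.20 + 286 @ $18.75 + 284 @ $13.15 + 84 @ $19.15 = $17,752.00
Ending inventory: 200 @ $20.45 + 249 @ $20.15 + 87 @ $20.10 + 101 @ $19.15 = $12,790.20
Check: goods available $30,542.20 = COGS $17,752.00 + ending $12,790.20

COGS = $17,752.00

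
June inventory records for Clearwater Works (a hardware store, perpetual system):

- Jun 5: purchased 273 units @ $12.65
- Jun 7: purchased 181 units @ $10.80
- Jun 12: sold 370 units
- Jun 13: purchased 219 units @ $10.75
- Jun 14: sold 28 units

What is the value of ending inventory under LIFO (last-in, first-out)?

Jun 12, 370 sold [LIFO — newest first]: 181 @ $10.80 + 189 @ $12.65 = $4,345.65
Jun 14, 28 sold [LIFO — newest first]: 28 @ $10.75 = $301.00
Total COGS = $4,345.65 + $301.00 = $4,646.65
Ending inventory: 84 @ $12.65 + 191 @ $10.75 = $3,115.85

Ending inventory = $3,115.85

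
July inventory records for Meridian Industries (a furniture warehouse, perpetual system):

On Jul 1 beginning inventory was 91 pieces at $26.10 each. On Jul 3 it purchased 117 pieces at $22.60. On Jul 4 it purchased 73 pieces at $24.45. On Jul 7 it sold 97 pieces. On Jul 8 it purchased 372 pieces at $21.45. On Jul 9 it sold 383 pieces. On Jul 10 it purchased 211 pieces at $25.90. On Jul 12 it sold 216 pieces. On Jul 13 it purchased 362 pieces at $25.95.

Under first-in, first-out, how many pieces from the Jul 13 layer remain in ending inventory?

362

Jul 7, 97 sold [FIFO — oldest first]: 91 @ $26.10 + 6 @ $22.60 = $2,510.70
Jul 9, 383 sold [FIFO — oldest first]: 111 @ $22.60 + 73 @ $24.45 + 199 @ $21.45 = $8,562.00
Jul 12, 216 sold [FIFO — oldest first]: 173 @ $21.45 + 43 @ $25.90 = $4,824.55
Total COGS = $2,510.70 + $8,562.00 + $4,824.55 = $15,897.25
Ending inventory: 168 @ $25.90 + 362 @ $25.95 = $13,745.10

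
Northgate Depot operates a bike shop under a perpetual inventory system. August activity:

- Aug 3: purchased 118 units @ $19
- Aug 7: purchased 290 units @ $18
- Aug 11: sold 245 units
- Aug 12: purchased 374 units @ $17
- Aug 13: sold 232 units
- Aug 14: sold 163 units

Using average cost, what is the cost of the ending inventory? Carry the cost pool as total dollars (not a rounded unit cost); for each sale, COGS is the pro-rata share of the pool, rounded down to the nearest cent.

After Aug 3: 118 on hand, pool $2,242.00 (≈ $19.0000 each)
After Aug 7: 408 on hand, pool $7,462.00 (≈ $18.2892 each)
Aug 11, sell 245: 245/408 × $7,462.00 → $4,480.85
After Aug 12: 537 on hand, pool $9,339.15 (≈ $17.3913 each)
Aug 13, sell 232: 232/537 × $9,339.15 → $4,034.79
Aug 14, sell 163: 163/305 × $5,304.36 → $2,834.78
Total COGS = $4,480.85 + $4,034.79 + $2,834.78 = $11,350.42
Ending inventory (cost pool remaining) = $2,469.58

Ending inventory = $2,469.58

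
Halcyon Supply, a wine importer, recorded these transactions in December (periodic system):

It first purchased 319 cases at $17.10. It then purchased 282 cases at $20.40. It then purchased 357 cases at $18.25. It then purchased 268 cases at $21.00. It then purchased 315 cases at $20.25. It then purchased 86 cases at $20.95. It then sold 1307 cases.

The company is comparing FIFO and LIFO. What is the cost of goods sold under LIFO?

COGS = $26,056.10

FIFO COGS: 319 @ $17.10 + 282 @ $20.40 + 357 @ $18.25 + 268 @ $21.00 + 81 @ $20.25 = $24,991.20
LIFO COGS: 86 @ $20.95 + 315 @ $20.25 + 268 @ $21.00 + 357 @ $18.25 + 281 @ $20.40 = $26,056.10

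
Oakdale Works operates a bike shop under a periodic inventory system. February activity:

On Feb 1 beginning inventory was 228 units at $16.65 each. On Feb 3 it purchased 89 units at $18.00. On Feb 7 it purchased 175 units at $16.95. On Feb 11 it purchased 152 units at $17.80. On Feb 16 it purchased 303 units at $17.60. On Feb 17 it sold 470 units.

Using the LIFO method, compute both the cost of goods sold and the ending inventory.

COGS = $8,292.65; ending inventory = $8,110.20

Feb 17, 470 sold [LIFO — newest first]: 303 @ $17.60 + 152 @ $17.80 + 15 @ $16.95 = $8,292.65
Ending inventory: 228 @ $16.65 + 89 @ $18.00 + 160 @ $16.95 = $8,110.20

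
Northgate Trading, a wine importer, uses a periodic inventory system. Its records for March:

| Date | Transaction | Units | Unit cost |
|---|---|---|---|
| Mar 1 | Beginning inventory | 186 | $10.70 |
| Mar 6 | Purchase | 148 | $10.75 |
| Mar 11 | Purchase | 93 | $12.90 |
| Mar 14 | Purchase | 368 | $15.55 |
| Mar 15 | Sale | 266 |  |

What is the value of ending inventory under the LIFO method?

Mar 15, 266 sold [LIFO — newest first]: 266 @ $15.55 = $4,136.30
Ending inventory: 186 @ $10.70 + 148 @ $10.75 + 93 @ $12.90 + 102 @ $15.55 = $6,367.00

Ending inventory = $6,367.00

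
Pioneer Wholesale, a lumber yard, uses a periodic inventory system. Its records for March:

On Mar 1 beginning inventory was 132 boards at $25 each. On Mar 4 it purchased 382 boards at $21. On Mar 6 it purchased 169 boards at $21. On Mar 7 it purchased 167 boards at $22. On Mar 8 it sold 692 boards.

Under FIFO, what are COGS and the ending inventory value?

COGS = $15,069; ending inventory = $3,476

Mar 8, 692 sold [FIFO — oldest first]: 132 @ $25 + 382 @ $21 + 169 @ $21 + 9 @ $22 = $15,069
Ending inventory: 158 @ $22 = $3,476
Check: goods available $18,545 = COGS $15,069 + ending $3,476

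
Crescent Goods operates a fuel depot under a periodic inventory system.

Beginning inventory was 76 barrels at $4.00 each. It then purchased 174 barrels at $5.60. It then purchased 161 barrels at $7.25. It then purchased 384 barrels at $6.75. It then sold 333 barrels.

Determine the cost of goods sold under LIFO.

Sale 1 (333) [LIFO — newest first]: 333 @ $6.75 = $2,247.75
Ending inventory: 76 @ $4.00 + 174 @ $5.60 + 161 @ $7.25 + 51 @ $6.75 = $2,789.90
Check: goods available $5,037.65 = COGS $2,247.75 + ending $2,789.90

COGS = $2,247.75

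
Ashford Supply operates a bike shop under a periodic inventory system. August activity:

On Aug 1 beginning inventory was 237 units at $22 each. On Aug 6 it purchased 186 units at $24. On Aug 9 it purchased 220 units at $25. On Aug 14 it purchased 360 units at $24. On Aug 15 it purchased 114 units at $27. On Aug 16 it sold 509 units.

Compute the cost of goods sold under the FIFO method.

COGS = $11,828

Aug 16, 509 sold [FIFO — oldest first]: 237 @ $22 + 186 @ $24 + 86 @ $25 = $11,828
Ending inventory: 134 @ $25 + 360 @ $24 + 114 @ $27 = $15,068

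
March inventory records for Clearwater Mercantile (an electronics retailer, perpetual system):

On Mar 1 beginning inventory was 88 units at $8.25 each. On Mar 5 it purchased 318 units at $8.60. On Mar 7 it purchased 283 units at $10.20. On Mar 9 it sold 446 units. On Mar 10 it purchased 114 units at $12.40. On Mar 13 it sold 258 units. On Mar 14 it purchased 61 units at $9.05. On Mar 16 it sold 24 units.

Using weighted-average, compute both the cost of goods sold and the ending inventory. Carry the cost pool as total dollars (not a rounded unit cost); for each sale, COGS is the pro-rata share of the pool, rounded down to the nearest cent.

COGS = $6,982.91; ending inventory = $1,330.14

After Mar 1: 88 on hand, pool $726.00 (≈ $8.2500 each)
After Mar 5: 406 on hand, pool $3,460.80 (≈ $8.5241 each)
After Mar 7: 689 on hand, pool $6,347.40 (≈ $9.2125 each)
Mar 9, sell 446: 446/689 × $6,347.40 → $4,108.76
After Mar 10: 357 on hand, pool $3,652.24 (≈ $10.2304 each)
Mar 13, sell 258: 258/357 × $3,652.24 → $2,639.43
After Mar 14: 160 on hand, pool $1,564.86 (≈ $9.7804 each)
Mar 16, sell 24: 24/160 × $1,564.86 → $234.72
Total COGS = $4,108.76 + $2,639.43 + $234.72 = $6,982.91
Ending inventory (cost pool remaining) = $1,330.14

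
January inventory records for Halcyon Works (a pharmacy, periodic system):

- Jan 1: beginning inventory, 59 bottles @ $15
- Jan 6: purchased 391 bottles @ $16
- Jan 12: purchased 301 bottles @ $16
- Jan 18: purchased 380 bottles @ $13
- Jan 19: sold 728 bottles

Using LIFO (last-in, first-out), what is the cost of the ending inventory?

Jan 19, 728 sold [LIFO — newest first]: 380 @ $13 + 301 @ $16 + 47 @ $16 = $10,508
Ending inventory: 59 @ $15 + 344 @ $16 = $6,389
Check: goods available $16,897 = COGS $10,508 + ending $6,389

Ending inventory = $6,389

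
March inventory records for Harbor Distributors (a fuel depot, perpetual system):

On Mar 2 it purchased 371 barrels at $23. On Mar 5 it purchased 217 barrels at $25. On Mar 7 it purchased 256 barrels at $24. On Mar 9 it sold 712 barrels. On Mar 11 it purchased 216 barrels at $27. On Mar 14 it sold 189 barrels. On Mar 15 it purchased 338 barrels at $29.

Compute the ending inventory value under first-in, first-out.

Ending inventory = $14,095

Mar 9, 712 sold [FIFO — oldest first]: 371 @ $23 + 217 @ $25 + 124 @ $24 = $16,934
Mar 14, 189 sold [FIFO — oldest first]: 132 @ $24 + 57 @ $27 = $4,707
Total COGS = $16,934 + $4,707 = $21,641
Ending inventory: 159 @ $27 + 338 @ $29 = $14,095
Check: goods available $35,736 = COGS $21,641 + ending $14,095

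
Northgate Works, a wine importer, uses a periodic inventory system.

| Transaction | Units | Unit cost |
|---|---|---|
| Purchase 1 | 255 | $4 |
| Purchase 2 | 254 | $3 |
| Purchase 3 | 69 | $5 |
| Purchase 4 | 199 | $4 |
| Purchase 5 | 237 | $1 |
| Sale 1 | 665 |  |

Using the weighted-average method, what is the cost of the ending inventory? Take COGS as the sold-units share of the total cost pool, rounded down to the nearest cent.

Sale 1, sell 665: 665/1014 × $3,160.00 → $2,072.38
Ending inventory (cost pool remaining) = $1,087.62

Ending inventory = $1,087.62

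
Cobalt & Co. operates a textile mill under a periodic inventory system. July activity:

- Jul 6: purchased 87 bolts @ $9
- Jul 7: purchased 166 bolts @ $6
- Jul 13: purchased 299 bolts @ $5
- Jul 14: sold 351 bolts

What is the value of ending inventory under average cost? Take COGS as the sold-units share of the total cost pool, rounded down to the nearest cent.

Ending inventory = $1,192.17

Jul 14, sell 351: 351/552 × $3,274.00 → $2,081.83
Ending inventory (cost pool remaining) = $1,192.17
Check: goods available $3,274.00 = COGS $2,081.83 + ending $1,192.17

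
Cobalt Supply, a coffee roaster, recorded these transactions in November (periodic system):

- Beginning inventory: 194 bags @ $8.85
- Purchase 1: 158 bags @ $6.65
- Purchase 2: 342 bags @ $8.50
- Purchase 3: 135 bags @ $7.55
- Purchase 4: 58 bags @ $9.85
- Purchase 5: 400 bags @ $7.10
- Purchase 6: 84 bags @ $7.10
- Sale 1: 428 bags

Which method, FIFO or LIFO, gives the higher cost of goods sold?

FIFO COGS: 194 @ $8.85 + 158 @ $6.65 + 76 @ $8.50 = $3,413.60
LIFO COGS: 84 @ $7.10 + 344 @ $7.10 = $3,038.80

FIFO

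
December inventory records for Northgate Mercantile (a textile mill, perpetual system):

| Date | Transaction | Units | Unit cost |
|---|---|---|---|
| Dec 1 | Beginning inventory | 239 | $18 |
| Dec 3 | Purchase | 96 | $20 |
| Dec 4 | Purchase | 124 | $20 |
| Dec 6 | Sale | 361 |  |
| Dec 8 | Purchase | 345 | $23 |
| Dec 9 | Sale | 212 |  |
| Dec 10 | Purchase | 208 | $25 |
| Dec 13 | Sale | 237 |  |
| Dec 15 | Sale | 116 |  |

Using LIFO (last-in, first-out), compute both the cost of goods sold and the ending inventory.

COGS = $20,289; ending inventory = $1,548

Dec 6, 361 sold [LIFO — newest first]: 124 @ $20 + 96 @ $20 + 141 @ $18 = $6,938
Dec 9, 212 sold [LIFO — newest first]: 212 @ $23 = $4,876
Dec 13, 237 sold [LIFO — newest first]: 208 @ $25 + 29 @ $23 = $5,867
Dec 15, 116 sold [LIFO — newest first]: 104 @ $23 + 12 @ $18 = $2,608
Total COGS = $6,938 + $4,876 + $5,867 + $2,608 = $20,289
Ending inventory: 86 @ $18 = $1,548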